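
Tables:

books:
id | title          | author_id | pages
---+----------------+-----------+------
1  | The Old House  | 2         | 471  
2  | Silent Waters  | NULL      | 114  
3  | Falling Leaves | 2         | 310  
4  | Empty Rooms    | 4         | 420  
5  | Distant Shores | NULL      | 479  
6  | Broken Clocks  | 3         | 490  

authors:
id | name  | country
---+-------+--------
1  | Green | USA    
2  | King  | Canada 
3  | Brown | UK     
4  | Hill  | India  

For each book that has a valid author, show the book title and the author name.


INNER JOIN keeps only books rows whose author_id matches an id in authors. Walk through each book:
  - book 1 (The Old House): author_id=2 -> matches King
  - book 2 (Silent Waters): author_id=NULL, no match -> dropped
  - book 3 (Falling Leaves): author_id=2 -> matches King
  - book 4 (Empty Rooms): author_id=4 -> matches Hill
  - book 5 (Distant Shores): author_id=NULL, no match -> dropped
  - book 6 (Broken Clocks): author_id=3 -> matches Brown
So 2 of 6 rows are dropped.

SQL:
SELECT a.title, b.name AS author
FROM books a
INNER JOIN authors b ON a.author_id = b.id

Result:
title          | author
---------------+-------
The Old House  | King  
Falling Leaves | King  
Empty Rooms    | Hill  
Broken Clocks  | Brown 


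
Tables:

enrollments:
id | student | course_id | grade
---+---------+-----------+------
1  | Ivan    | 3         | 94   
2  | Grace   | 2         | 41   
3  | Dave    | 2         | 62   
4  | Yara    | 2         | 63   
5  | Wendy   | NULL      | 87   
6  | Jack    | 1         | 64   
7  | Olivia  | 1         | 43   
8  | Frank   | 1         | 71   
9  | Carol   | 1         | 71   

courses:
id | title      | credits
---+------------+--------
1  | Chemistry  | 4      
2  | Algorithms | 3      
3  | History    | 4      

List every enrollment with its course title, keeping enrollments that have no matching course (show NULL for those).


LEFT JOIN keeps every row from enrollments (the left table); where course_id has no match in courses, the course columns become NULL. Walk through each enrollment:
  - enrollment 1 (Ivan): course_id=3 -> matches History
  - enrollment 2 (Grace): course_id=2 -> matches Algorithms
  - enrollment 3 (Dave): course_id=2 -> matches Algorithms
  - enrollment 4 (Yara): course_id=2 -> matches Algorithms
  - enrollment 5 (Wendy): course_id=NULL, no match -> kept with NULL
  - enrollment 6 (Jack): course_id=1 -> matches Chemistry
  - enrollment 7 (Olivia): course_id=1 -> matches Chemistry
  - enrollment 8 (Frank): course_id=1 -> matches Chemistry
  - enrollment 9 (Carol): course_id=1 -> matches Chemistry
All 9 rows appear; 1 has NULL course.

SQL:
SELECT a.student, b.title AS course
FROM enrollments a
LEFT JOIN courses b ON a.course_id = b.id

Result:
student | course    
--------+-----------
Ivan    | History   
Grace   | Algorithms
Dave    | Algorithms
Yara    | Algorithms
Wendy   | NULL      
Jack    | Chemistry 
Olivia  | Chemistry 
Frank   | Chemistry 
Carol   | Chemistry 


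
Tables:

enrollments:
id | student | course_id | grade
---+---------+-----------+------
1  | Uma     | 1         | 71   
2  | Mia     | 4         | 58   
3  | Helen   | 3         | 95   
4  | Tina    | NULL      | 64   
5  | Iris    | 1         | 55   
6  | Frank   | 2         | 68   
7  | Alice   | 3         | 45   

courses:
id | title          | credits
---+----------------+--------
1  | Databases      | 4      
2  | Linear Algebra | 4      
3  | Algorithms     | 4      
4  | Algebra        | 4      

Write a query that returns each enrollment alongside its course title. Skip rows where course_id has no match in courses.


INNER JOIN keeps only enrollments rows whose course_id matches an id in courses. Walk through each enrollment:
  - enrollment 1 (Uma): course_id=1 -> matches Databases
  - enrollment 2 (Mia): course_id=4 -> matches Algebra
  - enrollment 3 (Helen): course_id=3 -> matches Algorithms
  - enrollment 4 (Tina): course_id=NULL, no match -> dropped
  - enrollment 5 (Iris): course_id=1 -> matches Databases
  - enrollment 6 (Frank): course_id=2 -> matches Linear Algebra
  - enrollment 7 (Alice): course_id=3 -> matches Algorithms
So 1 of 7 rows is dropped.

SQL:
SELECT a.student, b.title AS course
FROM enrollments a
INNER JOIN courses b ON a.course_id = b.id

Result:
student | course        
--------+---------------
Uma     | Databases     
Mia     | Algebra       
Helen   | Algorithms    
Iris    | Databases     
Frank   | Linear Algebra
Alice   | Algorithms    


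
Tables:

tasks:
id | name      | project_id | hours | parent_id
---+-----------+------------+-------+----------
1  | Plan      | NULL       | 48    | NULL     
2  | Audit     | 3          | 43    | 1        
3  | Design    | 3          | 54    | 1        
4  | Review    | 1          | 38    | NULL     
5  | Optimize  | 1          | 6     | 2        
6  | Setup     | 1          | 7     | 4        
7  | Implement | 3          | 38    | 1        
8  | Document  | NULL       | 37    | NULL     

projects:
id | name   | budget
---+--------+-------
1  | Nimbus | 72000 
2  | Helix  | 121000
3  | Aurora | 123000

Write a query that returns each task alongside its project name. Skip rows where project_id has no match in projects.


INNER JOIN keeps only tasks rows whose project_id matches an id in projects. Walk through each task:
  - task 1 (Plan): project_id=NULL, no match -> dropped
  - task 2 (Audit): project_id=3 -> matches Aurora
  - task 3 (Design): project_id=3 -> matches Aurora
  - task 4 (Review): project_id=1 -> matches Nimbus
  - task 5 (Optimize): project_id=1 -> matches Nimbus
  - task 6 (Setup): project_id=1 -> matches Nimbus
  - task 7 (Implement): project_id=3 -> matches Aurora
  - task 8 (Document): project_id=NULL, no match -> dropped
So 2 of 8 rows are dropped.

SQL:
SELECT a.name, b.name AS project
FROM tasks a
INNER JOIN projects b ON a.project_id = b.id

Result:
name      | project
----------+--------
Audit     | Aurora 
Design    | Aurora 
Review    | Nimbus 
Optimize  | Nimbus 
Setup     | Nimbus 
Implement | Aurora 


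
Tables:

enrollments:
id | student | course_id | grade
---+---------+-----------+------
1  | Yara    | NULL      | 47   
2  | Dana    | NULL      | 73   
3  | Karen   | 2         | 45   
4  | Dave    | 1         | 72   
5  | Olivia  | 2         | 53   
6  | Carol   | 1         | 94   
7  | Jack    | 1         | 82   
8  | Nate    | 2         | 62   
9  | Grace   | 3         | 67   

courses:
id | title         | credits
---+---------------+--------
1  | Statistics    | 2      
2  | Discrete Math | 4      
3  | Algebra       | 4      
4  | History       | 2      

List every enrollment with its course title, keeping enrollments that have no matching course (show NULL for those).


LEFT JOIN keeps every row from enrollments (the left table); where course_id has no match in courses, the course columns become NULL. Walk through each enrollment:
  - enrollment 1 (Yara): course_id=NULL, no match -> kept with NULL
  - enrollment 2 (Dana): course_id=NULL, no match -> kept with NULL
  - enrollment 3 (Karen): course_id=2 -> matches Discrete Math
  - enrollment 4 (Dave): course_id=1 -> matches Statistics
  - enrollment 5 (Olivia): course_id=2 -> matches Discrete Math
  - enrollment 6 (Carol): course_id=1 -> matches Statistics
  - enrollment 7 (Jack): course_id=1 -> matches Statistics
  - enrollment 8 (Nate): course_id=2 -> matches Discrete Math
  - enrollment 9 (Grace): course_id=3 -> matches Algebra
All 9 rows appear; 2 have NULL course.

SQL:
SELECT a.student, b.title AS course
FROM enrollments a
LEFT JOIN courses b ON a.course_id = b.id

Result:
student | course       
--------+--------------
Yara    | NULL         
Dana    | NULL         
Karen   | Discrete Math
Dave    | Statistics   
Olivia  | Discrete Math
Carol   | Statistics   
Jack    | Statistics   
Nate    | Discrete Math
Grace   | Algebra      


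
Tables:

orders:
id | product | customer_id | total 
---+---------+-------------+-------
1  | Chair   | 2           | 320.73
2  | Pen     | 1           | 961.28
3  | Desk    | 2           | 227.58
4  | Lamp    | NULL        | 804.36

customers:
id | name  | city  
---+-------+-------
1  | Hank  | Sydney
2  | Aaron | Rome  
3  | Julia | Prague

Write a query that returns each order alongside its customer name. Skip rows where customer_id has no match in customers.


INNER JOIN keeps only orders rows whose customer_id matches an id in customers. Walk through each order:
  - order 1 (Chair): customer_id=2 -> matches Aaron
  - order 2 (Pen): customer_id=1 -> matches Hank
  - order 3 (Desk): customer_id=2 -> matches Aaron
  - order 4 (Lamp): customer_id=NULL, no match -> dropped
So 1 of 4 rows is dropped.

SQL:
SELECT a.product, b.name AS customer
FROM orders a
INNER JOIN customers b ON a.customer_id = b.id

Result:
product | customer
--------+---------
Chair   | Aaron   
Pen     | Hank    
Desk    | Aaron   


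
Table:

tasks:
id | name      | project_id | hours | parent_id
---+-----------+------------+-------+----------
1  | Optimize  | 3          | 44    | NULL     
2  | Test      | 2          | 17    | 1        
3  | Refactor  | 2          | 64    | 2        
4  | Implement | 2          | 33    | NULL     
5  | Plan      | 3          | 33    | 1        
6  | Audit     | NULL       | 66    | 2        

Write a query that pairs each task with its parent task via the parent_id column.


This is a self-join: tasks is joined to a second copy of itself, matching each row's parent_id to another row's id. Use LEFT JOIN so rows with parent_id=NULL are kept.
  - task 1 (Optimize): parent_id=NULL -> NULL
  - task 2 (Test): parent_id=1 -> Optimize
  - task 3 (Refactor): parent_id=2 -> Test
  - task 4 (Implement): parent_id=NULL -> NULL
  - task 5 (Plan): parent_id=1 -> Optimize
  - task 6 (Audit): parent_id=2 -> Test

SQL:
SELECT a.name AS item, b.name AS parent
FROM tasks a
LEFT JOIN tasks b ON a.parent_id = b.id

Result:
item      | parent  
----------+---------
Optimize  | NULL    
Test      | Optimize
Refactor  | Test    
Implement | NULL    
Plan      | Optimize
Audit     | Test    


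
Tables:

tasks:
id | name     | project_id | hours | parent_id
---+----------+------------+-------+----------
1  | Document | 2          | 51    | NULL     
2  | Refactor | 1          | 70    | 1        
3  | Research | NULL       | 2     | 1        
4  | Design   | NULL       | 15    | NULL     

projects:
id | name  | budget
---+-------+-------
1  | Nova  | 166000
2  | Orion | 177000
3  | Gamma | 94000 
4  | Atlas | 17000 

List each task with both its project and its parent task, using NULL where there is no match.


Two LEFT JOINs from the same base table tasks: one to projects via project_id, one to tasks itself via parent_id. Both are LEFT so every task is preserved.
Match against projects:
  - task 1 (Document): project_id=2 -> matches Orion
  - task 2 (Refactor): project_id=1 -> matches Nova
  - task 3 (Research): project_id=NULL, no match -> kept with NULL
  - task 4 (Design): project_id=NULL, no match -> kept with NULL
Match against tasks (self):
  - task 1 (Document): parent_id=NULL -> NULL
  - task 2 (Refactor): parent_id=1 -> Document
  - task 3 (Research): parent_id=1 -> Document
  - task 4 (Design): parent_id=NULL -> NULL

SQL:
SELECT a.name, b.name AS project, c.name AS parent
FROM tasks a
LEFT JOIN projects b ON a.project_id = b.id
LEFT JOIN tasks c ON a.parent_id = c.id

Result:
name     | project | parent  
---------+---------+---------
Document | Orion   | NULL    
Refactor | Nova    | Document
Research | NULL    | Document
Design   | NULL    | NULL    


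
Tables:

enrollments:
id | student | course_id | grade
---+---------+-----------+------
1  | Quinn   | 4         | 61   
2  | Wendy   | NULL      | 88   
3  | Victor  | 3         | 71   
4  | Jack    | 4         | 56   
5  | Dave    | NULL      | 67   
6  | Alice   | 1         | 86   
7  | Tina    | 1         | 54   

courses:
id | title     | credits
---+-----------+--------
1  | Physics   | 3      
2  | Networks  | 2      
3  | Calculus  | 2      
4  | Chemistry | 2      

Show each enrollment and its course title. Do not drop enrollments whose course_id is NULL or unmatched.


LEFT JOIN keeps every row from enrollments (the left table); where course_id has no match in courses, the course columns become NULL. Walk through each enrollment:
  - enrollment 1 (Quinn): course_id=4 -> matches Chemistry
  - enrollment 2 (Wendy): course_id=NULL, no match -> kept with NULL
  - enrollment 3 (Victor): course_id=3 -> matches Calculus
  - enrollment 4 (Jack): course_id=4 -> matches Chemistry
  - enrollment 5 (Dave): course_id=NULL, no match -> kept with NULL
  - enrollment 6 (Alice): course_id=1 -> matches Physics
  - enrollment 7 (Tina): course_id=1 -> matches Physics
All 7 rows appear; 2 have NULL course.

SQL:
SELECT a.student, b.title AS course
FROM enrollments a
LEFT JOIN courses b ON a.course_id = b.id

Result:
student | course   
--------+----------
Quinn   | Chemistry
Wendy   | NULL     
Victor  | Calculus 
Jack    | Chemistry
Dave    | NULL     
Alice   | Physics  
Tina    | Physics  


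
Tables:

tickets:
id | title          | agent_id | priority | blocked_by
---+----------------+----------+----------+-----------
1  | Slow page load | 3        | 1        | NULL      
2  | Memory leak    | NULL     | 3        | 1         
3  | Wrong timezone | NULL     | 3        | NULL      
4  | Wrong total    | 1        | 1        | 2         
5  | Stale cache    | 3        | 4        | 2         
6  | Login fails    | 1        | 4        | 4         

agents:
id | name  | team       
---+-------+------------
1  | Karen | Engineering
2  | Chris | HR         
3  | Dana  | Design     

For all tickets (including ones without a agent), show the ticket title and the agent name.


LEFT JOIN keeps every row from tickets (the left table); where agent_id has no match in agents, the agent columns become NULL. Walk through each ticket:
  - ticket 1 (Slow page load): agent_id=3 -> matches Dana
  - ticket 2 (Memory leak): agent_id=NULL, no match -> kept with NULL
  - ticket 3 (Wrong timezone): agent_id=NULL, no match -> kept with NULL
  - ticket 4 (Wrong total): agent_id=1 -> matches Karen
  - ticket 5 (Stale cache): agent_id=3 -> matches Dana
  - ticket 6 (Login fails): agent_id=1 -> matches Karen
All 6 rows appear; 2 have NULL agent.

SQL:
SELECT a.title, b.name AS agent
FROM tickets a
LEFT JOIN agents b ON a.agent_id = b.id

Result:
title          | agent
---------------+------
Slow page load | Dana 
Memory leak    | NULL 
Wrong timezone | NULL 
Wrong total    | Karen
Stale cache    | Dana 
Login fails    | Karen


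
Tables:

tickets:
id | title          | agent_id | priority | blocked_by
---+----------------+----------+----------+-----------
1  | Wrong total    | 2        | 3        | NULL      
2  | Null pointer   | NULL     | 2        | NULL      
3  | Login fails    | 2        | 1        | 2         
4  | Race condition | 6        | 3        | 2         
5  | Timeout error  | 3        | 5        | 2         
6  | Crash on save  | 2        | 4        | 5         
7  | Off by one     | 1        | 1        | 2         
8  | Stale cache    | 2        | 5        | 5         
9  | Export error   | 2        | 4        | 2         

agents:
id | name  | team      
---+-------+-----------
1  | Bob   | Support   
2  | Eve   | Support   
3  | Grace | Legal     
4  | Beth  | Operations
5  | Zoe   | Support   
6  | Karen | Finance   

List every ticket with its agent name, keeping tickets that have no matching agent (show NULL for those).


LEFT JOIN keeps every row from tickets (the left table); where agent_id has no match in agents, the agent columns become NULL. Walk through each ticket:
  - ticket 1 (Wrong total): agent_id=2 -> matches Eve
  - ticket 2 (Null pointer): agent_id=NULL, no match -> kept with NULL
  - ticket 3 (Login fails): agent_id=2 -> matches Eve
  - ticket 4 (Race condition): agent_id=6 -> matches Karen
  - ticket 5 (Timeout error): agent_id=3 -> matches Grace
  - ticket 6 (Crash on save): agent_id=2 -> matches Eve
  - ticket 7 (Off by one): agent_id=1 -> matches Bob
  - ticket 8 (Stale cache): agent_id=2 -> matches Eve
  - ticket 9 (Export error): agent_id=2 -> matches Eve
All 9 rows appear; 1 has NULL agent.

SQL:
SELECT a.title, b.name AS agent
FROM tickets a
LEFT JOIN agents b ON a.agent_id = b.id

Result:
title          | agent
---------------+------
Wrong total    | Eve  
Null pointer   | NULL 
Login fails    | Eve  
Race condition | Karen
Timeout error  | Grace
Crash on save  | Eve  
Off by one     | Bob  
Stale cache    | Eve  
Export error   | Eve  


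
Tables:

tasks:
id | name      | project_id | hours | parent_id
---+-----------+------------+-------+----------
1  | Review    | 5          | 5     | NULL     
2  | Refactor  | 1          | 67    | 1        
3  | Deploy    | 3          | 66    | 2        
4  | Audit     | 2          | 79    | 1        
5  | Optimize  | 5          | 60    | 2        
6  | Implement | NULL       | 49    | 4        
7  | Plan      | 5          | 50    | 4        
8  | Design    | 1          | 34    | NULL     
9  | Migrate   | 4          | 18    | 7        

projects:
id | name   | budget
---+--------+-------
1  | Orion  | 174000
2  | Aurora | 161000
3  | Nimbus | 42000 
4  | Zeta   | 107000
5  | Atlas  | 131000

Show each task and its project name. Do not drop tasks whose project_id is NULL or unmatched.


LEFT JOIN keeps every row from tasks (the left table); where project_id has no match in projects, the project columns become NULL. Walk through each task:
  - task 1 (Review): project_id=5 -> matches Atlas
  - task 2 (Refactor): project_id=1 -> matches Orion
  - task 3 (Deploy): project_id=3 -> matches Nimbus
  - task 4 (Audit): project_id=2 -> matches Aurora
  - task 5 (Optimize): project_id=5 -> matches Atlas
  - task 6 (Implement): project_id=NULL, no match -> kept with NULL
  - task 7 (Plan): project_id=5 -> matches Atlas
  - task 8 (Design): project_id=1 -> matches Orion
  - task 9 (Migrate): project_id=4 -> matches Zeta
All 9 rows appear; 1 has NULL project.

SQL:
SELECT a.name, b.name AS project
FROM tasks a
LEFT JOIN projects b ON a.project_id = b.id

Result:
name      | project
----------+--------
Review    | Atlas  
Refactor  | Orion  
Deploy    | Nimbus 
Audit     | Aurora 
Optimize  | Atlas  
Implement | NULL   
Plan      | Atlas  
Design    | Orion  
Migrate   | Zeta   


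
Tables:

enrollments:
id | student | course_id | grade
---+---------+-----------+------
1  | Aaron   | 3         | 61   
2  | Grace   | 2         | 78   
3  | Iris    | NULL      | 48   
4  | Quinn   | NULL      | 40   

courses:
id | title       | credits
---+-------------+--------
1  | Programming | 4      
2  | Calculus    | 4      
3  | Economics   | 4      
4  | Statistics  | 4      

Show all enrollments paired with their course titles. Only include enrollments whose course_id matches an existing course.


INNER JOIN keeps only enrollments rows whose course_id matches an id in courses. Walk through each enrollment:
  - enrollment 1 (Aaron): course_id=3 -> matches Economics
  - enrollment 2 (Grace): course_id=2 -> matches Calculus
  - enrollment 3 (Iris): course_id=NULL, no match -> dropped
  - enrollment 4 (Quinn): course_id=NULL, no match -> dropped
So 2 of 4 rows are dropped.

SQL:
SELECT a.student, b.title AS course
FROM enrollments a
INNER JOIN courses b ON a.course_id = b.id

Result:
student | course   
--------+----------
Aaron   | Economics
Grace   | Calculus 


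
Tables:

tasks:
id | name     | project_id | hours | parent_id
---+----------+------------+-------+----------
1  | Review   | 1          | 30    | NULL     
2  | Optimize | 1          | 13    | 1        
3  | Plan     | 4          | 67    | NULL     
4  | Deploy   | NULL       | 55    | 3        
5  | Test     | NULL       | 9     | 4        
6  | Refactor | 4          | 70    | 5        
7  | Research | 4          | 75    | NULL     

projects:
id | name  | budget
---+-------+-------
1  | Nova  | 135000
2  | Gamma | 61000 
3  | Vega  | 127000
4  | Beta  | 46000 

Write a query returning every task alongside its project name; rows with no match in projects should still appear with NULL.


LEFT JOIN keeps every row from tasks (the left table); where project_id has no match in projects, the project columns become NULL. Walk through each task:
  - task 1 (Review): project_id=1 -> matches Nova
  - task 2 (Optimize): project_id=1 -> matches Nova
  - task 3 (Plan): project_id=4 -> matches Beta
  - task 4 (Deploy): project_id=NULL, no match -> kept with NULL
  - task 5 (Test): project_id=NULL, no match -> kept with NULL
  - task 6 (Refactor): project_id=4 -> matches Beta
  - task 7 (Research): project_id=4 -> matches Beta
All 7 rows appear; 2 have NULL project.

SQL:
SELECT a.name, b.name AS project
FROM tasks a
LEFT JOIN projects b ON a.project_id = b.id

Result:
name     | project
---------+--------
Review   | Nova   
Optimize | Nova   
Plan     | Beta   
Deploy   | NULL   
Test     | NULL   
Refactor | Beta   
Research | Beta   


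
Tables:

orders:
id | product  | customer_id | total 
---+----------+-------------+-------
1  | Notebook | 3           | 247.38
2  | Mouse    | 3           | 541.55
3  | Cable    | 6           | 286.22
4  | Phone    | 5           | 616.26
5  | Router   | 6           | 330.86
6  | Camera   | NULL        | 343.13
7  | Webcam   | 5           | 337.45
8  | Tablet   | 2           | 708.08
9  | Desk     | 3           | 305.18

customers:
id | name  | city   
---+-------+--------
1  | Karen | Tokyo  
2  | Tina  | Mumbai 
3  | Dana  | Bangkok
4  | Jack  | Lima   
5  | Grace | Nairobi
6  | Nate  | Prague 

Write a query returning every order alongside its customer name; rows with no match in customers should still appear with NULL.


LEFT JOIN keeps every row from orders (the left table); where customer_id has no match in customers, the customer columns become NULL. Walk through each order:
  - order 1 (Notebook): customer_id=3 -> matches Dana
  - order 2 (Mouse): customer_id=3 -> matches Dana
  - order 3 (Cable): customer_id=6 -> matches Nate
  - order 4 (Phone): customer_id=5 -> matches Grace
  - order 5 (Router): customer_id=6 -> matches Nate
  - order 6 (Camera): customer_id=NULL, no match -> kept with NULL
  - order 7 (Webcam): customer_id=5 -> matches Grace
  - order 8 (Tablet): customer_id=2 -> matches Tina
  - order 9 (Desk): customer_id=3 -> matches Dana
All 9 rows appear; 1 has NULL customer.

SQL:
SELECT a.product, b.name AS customer
FROM orders a
LEFT JOIN customers b ON a.customer_id = b.id

Result:
product  | customer
---------+---------
Notebook | Dana    
Mouse    | Dana    
Cable    | Nate    
Phone    | Grace   
Router   | Nate    
Camera   | NULL    
Webcam   | Grace   
Tablet   | Tina    
Desk     | Dana    


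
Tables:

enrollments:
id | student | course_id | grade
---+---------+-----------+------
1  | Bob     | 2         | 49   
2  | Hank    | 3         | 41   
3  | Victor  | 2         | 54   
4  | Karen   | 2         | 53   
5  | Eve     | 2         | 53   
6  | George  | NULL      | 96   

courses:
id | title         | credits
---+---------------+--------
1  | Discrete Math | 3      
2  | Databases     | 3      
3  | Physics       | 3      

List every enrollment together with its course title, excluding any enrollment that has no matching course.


INNER JOIN keeps only enrollments rows whose course_id matches an id in courses. Walk through each enrollment:
  - enrollment 1 (Bob): course_id=2 -> matches Databases
  - enrollment 2 (Hank): course_id=3 -> matches Physics
  - enrollment 3 (Victor): course_id=2 -> matches Databases
  - enrollment 4 (Karen): course_id=2 -> matches Databases
  - enrollment 5 (Eve): course_id=2 -> matches Databases
  - enrollment 6 (George): course_id=NULL, no match -> dropped
So 1 of 6 rows is dropped.

SQL:
SELECT a.student, b.title AS course
FROM enrollments a
INNER JOIN courses b ON a.course_id = b.id

Result:
student | course   
--------+----------
Bob     | Databases
Hank    | Physics  
Victor  | Databases
Karen   | Databases
Eve     | Databases


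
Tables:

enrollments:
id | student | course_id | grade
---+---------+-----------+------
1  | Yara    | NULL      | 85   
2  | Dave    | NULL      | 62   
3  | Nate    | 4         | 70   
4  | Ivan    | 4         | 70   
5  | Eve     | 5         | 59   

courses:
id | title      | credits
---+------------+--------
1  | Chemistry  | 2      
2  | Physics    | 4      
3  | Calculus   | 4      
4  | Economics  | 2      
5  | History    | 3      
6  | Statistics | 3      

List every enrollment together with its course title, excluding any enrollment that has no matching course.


INNER JOIN keeps only enrollments rows whose course_id matches an id in courses. Walk through each enrollment:
  - enrollment 1 (Yara): course_id=NULL, no match -> dropped
  - enrollment 2 (Dave): course_id=NULL, no match -> dropped
  - enrollment 3 (Nate): course_id=4 -> matches Economics
  - enrollment 4 (Ivan): course_id=4 -> matches Economics
  - enrollment 5 (Eve): course_id=5 -> matches History
So 2 of 5 rows are dropped.

SQL:
SELECT a.student, b.title AS course
FROM enrollments a
INNER JOIN courses b ON a.course_id = b.id

Result:
student | course   
--------+----------
Nate    | Economics
Ivan    | Economics
Eve     | History  


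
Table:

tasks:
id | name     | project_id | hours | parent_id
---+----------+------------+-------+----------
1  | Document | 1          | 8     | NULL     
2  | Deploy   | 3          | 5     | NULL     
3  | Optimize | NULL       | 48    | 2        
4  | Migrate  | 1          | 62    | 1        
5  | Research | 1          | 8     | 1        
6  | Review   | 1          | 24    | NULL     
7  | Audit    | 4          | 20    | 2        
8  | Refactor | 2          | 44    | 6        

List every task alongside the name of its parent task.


This is a self-join: tasks is joined to a second copy of itself, matching each row's parent_id to another row's id. Use LEFT JOIN so rows with parent_id=NULL are kept.
  - task 1 (Document): parent_id=NULL -> NULL
  - task 2 (Deploy): parent_id=NULL -> NULL
  - task 3 (Optimize): parent_id=2 -> Deploy
  - task 4 (Migrate): parent_id=1 -> Document
  - task 5 (Research): parent_id=1 -> Document
  - task 6 (Review): parent_id=NULL -> NULL
  - task 7 (Audit): parent_id=2 -> Deploy
  - task 8 (Refactor): parent_id=6 -> Review

SQL:
SELECT a.name AS item, b.name AS parent
FROM tasks a
LEFT JOIN tasks b ON a.parent_id = b.id

Result:
item     | parent  
---------+---------
Document | NULL    
Deploy   | NULL    
Optimize | Deploy  
Migrate  | Document
Research | Document
Review   | NULL    
Audit    | Deploy  
Refactor | Review  


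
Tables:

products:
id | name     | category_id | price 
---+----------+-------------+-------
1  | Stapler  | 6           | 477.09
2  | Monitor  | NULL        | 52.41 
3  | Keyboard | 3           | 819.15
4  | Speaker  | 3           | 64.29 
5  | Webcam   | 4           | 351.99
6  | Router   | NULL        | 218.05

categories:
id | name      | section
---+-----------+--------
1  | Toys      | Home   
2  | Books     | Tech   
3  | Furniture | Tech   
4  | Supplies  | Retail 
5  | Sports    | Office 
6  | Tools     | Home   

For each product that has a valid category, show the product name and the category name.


INNER JOIN keeps only products rows whose category_id matches an id in categories. Walk through each product:
  - product 1 (Stapler): category_id=6 -> matches Tools
  - product 2 (Monitor): category_id=NULL, no match -> dropped
  - product 3 (Keyboard): category_id=3 -> matches Furniture
  - product 4 (Speaker): category_id=3 -> matches Furniture
  - product 5 (Webcam): category_id=4 -> matches Supplies
  - product 6 (Router): category_id=NULL, no match -> dropped
So 2 of 6 rows are dropped.

SQL:
SELECT a.name, b.name AS category
FROM products a
INNER JOIN categories b ON a.category_id = b.id

Result:
name     | category 
---------+----------
Stapler  | Tools    
Keyboard | Furniture
Speaker  | Furniture
Webcam   | Supplies 


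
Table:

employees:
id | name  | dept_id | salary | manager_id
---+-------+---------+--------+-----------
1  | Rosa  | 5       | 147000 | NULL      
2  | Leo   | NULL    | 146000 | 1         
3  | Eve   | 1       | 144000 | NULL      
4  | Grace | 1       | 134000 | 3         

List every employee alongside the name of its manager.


This is a self-join: employees is joined to a second copy of itself, matching each row's manager_id to another row's id. Use LEFT JOIN so rows with manager_id=NULL are kept.
  - employee 1 (Rosa): manager_id=NULL -> NULL
  - employee 2 (Leo): manager_id=1 -> Rosa
  - employee 3 (Eve): manager_id=NULL -> NULL
  - employee 4 (Grace): manager_id=3 -> Eve

SQL:
SELECT a.name AS item, b.name AS manager
FROM employees a
LEFT JOIN employees b ON a.manager_id = b.id

Result:
item  | manager
------+--------
Rosa  | NULL   
Leo   | Rosa   
Eve   | NULL   
Grace | Eve    


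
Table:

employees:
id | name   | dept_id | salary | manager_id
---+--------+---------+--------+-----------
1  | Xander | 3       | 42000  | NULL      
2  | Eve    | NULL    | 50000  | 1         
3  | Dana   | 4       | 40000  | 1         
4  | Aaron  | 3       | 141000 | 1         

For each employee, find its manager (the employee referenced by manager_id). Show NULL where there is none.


This is a self-join: employees is joined to a second copy of itself, matching each row's manager_id to another row's id. Use LEFT JOIN so rows with manager_id=NULL are kept.
  - employee 1 (Xander): manager_id=NULL -> NULL
  - employee 2 (Eve): manager_id=1 -> Xander
  - employee 3 (Dana): manager_id=1 -> Xander
  - employee 4 (Aaron): manager_id=1 -> Xander

SQL:
SELECT a.name AS item, b.name AS manager
FROM employees a
LEFT JOIN employees b ON a.manager_id = b.id

Result:
item   | manager
-------+--------
Xander | NULL   
Eve    | Xander 
Dana   | Xander 
Aaron  | Xander 


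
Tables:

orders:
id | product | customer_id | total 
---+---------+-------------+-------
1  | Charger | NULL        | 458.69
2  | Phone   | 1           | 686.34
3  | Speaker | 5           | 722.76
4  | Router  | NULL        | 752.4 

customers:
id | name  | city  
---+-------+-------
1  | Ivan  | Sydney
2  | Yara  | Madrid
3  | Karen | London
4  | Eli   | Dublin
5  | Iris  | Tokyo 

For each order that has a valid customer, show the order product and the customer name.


INNER JOIN keeps only orders rows whose customer_id matches an id in customers. Walk through each order:
  - order 1 (Charger): customer_id=NULL, no match -> dropped
  - order 2 (Phone): customer_id=1 -> matches Ivan
  - order 3 (Speaker): customer_id=5 -> matches Iris
  - order 4 (Router): customer_id=NULL, no match -> dropped
So 2 of 4 rows are dropped.

SQL:
SELECT a.product, b.name AS customer
FROM orders a
INNER JOIN customers b ON a.customer_id = b.id

Result:
product | customer
--------+---------
Phone   | Ivan    
Speaker | Iris    


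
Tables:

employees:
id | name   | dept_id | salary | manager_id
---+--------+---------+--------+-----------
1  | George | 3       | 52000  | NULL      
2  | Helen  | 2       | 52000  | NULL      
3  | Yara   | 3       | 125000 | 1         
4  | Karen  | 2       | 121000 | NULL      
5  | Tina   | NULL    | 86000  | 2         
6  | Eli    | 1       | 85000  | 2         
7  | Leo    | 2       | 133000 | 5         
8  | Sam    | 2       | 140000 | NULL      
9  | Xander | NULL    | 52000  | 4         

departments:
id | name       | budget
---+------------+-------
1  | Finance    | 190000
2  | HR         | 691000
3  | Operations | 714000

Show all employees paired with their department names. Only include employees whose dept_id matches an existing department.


INNER JOIN keeps only employees rows whose dept_id matches an id in departments. Walk through each employee:
  - employee 1 (George): dept_id=3 -> matches Operations
  - employee 2 (Helen): dept_id=2 -> matches HR
  - employee 3 (Yara): dept_id=3 -> matches Operations
  - employee 4 (Karen): dept_id=2 -> matches HR
  - employee 5 (Tina): dept_id=NULL, no match -> dropped
  - employee 6 (Eli): dept_id=1 -> matches Finance
  - employee 7 (Leo): dept_id=2 -> matches HR
  - employee 8 (Sam): dept_id=2 -> matches HR
  - employee 9 (Xander): dept_id=NULL, no match -> dropped
So 2 of 9 rows are dropped.

SQL:
SELECT a.name, b.name AS department
FROM employees a
INNER JOIN departments b ON a.dept_id = b.id

Result:
name   | department
-------+-----------
George | Operations
Helen  | HR        
Yara   | Operations
Karen  | HR        
Eli    | Finance   
Leo    | HR        
Sam    | HR        


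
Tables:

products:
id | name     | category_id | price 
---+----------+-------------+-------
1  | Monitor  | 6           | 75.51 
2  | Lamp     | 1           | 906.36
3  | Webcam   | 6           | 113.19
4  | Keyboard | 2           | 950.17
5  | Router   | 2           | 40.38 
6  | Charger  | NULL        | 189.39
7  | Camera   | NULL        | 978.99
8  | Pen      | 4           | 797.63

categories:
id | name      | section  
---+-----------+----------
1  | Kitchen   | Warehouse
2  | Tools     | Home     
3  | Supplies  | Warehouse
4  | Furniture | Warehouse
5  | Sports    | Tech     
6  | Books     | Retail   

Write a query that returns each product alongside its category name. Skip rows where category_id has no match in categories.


INNER JOIN keeps only products rows whose category_id matches an id in categories. Walk through each product:
  - product 1 (Monitor): category_id=6 -> matches Books
  - product 2 (Lamp): category_id=1 -> matches Kitchen
  - product 3 (Webcam): category_id=6 -> matches Books
  - product 4 (Keyboard): category_id=2 -> matches Tools
  - product 5 (Router): category_id=2 -> matches Tools
  - product 6 (Charger): category_id=NULL, no match -> dropped
  - product 7 (Camera): category_id=NULL, no match -> dropped
  - product 8 (Pen): category_id=4 -> matches Furniture
So 2 of 8 rows are dropped.

SQL:
SELECT a.name, b.name AS category
FROM products a
INNER JOIN categories b ON a.category_id = b.id

Result:
name     | category 
---------+----------
Monitor  | Books    
Lamp     | Kitchen  
Webcam   | Books    
Keyboard | Tools    
Router   | Tools    
Pen      | Furniture


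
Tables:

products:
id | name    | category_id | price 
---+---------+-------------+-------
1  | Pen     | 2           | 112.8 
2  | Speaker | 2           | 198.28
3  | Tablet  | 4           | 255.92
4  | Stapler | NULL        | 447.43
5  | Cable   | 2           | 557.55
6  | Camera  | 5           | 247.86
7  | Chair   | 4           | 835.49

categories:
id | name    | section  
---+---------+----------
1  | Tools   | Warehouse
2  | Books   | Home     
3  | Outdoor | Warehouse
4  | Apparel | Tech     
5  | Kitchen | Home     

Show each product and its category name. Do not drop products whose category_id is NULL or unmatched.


LEFT JOIN keeps every row from products (the left table); where category_id has no match in categories, the category columns become NULL. Walk through each product:
  - product 1 (Pen): category_id=2 -> matches Books
  - product 2 (Speaker): category_id=2 -> matches Books
  - product 3 (Tablet): category_id=4 -> matches Apparel
  - product 4 (Stapler): category_id=NULL, no match -> kept with NULL
  - product 5 (Cable): category_id=2 -> matches Books
  - product 6 (Camera): category_id=5 -> matches Kitchen
  - product 7 (Chair): category_id=4 -> matches Apparel
All 7 rows appear; 1 has NULL category.

SQL:
SELECT a.name, b.name AS category
FROM products a
LEFT JOIN categories b ON a.category_id = b.id

Result:
name    | category
--------+---------
Pen     | Books   
Speaker | Books   
Tablet  | Apparel 
Stapler | NULL    
Cable   | Books   
Camera  | Kitchen 
Chair   | Apparel 


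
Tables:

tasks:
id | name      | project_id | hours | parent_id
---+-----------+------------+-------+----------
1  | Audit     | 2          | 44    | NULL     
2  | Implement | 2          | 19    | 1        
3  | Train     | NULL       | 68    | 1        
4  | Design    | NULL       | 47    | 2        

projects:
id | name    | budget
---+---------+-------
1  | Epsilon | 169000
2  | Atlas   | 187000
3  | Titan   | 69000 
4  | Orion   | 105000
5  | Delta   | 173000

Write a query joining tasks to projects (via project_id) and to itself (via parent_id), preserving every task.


Two LEFT JOINs from the same base table tasks: one to projects via project_id, one to tasks itself via parent_id. Both are LEFT so every task is preserved.
Match against projects:
  - task 1 (Audit): project_id=2 -> matches Atlas
  - task 2 (Implement): project_id=2 -> matches Atlas
  - task 3 (Train): project_id=NULL, no match -> kept with NULL
  - task 4 (Design): project_id=NULL, no match -> kept with NULL
Match against tasks (self):
  - task 1 (Audit): parent_id=NULL -> NULL
  - task 2 (Implement): parent_id=1 -> Audit
  - task 3 (Train): parent_id=1 -> Audit
  - task 4 (Design): parent_id=2 -> Implement

SQL:
SELECT a.name, b.name AS project, c.name AS parent
FROM tasks a
LEFT JOIN projects b ON a.project_id = b.id
LEFT JOIN tasks c ON a.parent_id = c.id

Result:
name      | project | parent   
----------+---------+----------
Audit     | Atlas   | NULL     
Implement | Atlas   | Audit    
Train     | NULL    | Audit    
Design    | NULL    | Implement


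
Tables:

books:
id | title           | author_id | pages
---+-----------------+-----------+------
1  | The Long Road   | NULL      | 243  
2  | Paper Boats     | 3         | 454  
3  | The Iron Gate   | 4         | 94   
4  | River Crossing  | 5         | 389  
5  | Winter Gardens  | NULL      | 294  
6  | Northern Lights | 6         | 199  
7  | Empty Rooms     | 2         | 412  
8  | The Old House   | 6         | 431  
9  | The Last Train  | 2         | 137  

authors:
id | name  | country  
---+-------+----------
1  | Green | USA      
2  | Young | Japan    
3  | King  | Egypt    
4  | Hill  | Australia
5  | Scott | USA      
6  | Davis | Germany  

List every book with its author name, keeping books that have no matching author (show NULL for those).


LEFT JOIN keeps every row from books (the left table); where author_id has no match in authors, the author columns become NULL. Walk through each book:
  - book 1 (The Long Road): author_id=NULL, no match -> kept with NULL
  - book 2 (Paper Boats): author_id=3 -> matches King
  - book 3 (The Iron Gate): author_id=4 -> matches Hill
  - book 4 (River Crossing): author_id=5 -> matches Scott
  - book 5 (Winter Gardens): author_id=NULL, no match -> kept with NULL
  - book 6 (Northern Lights): author_id=6 -> matches Davis
  - book 7 (Empty Rooms): author_id=2 -> matches Young
  - book 8 (The Old House): author_id=6 -> matches Davis
  - book 9 (The Last Train): author_id=2 -> matches Young
All 9 rows appear; 2 have NULL author.

SQL:
SELECT a.title, b.name AS author
FROM books a
LEFT JOIN authors b ON a.author_id = b.id

Result:
title           | author
----------------+-------
The Long Road   | NULL  
Paper Boats     | King  
The Iron Gate   | Hill  
River Crossing  | Scott 
Winter Gardens  | NULL  
Northern Lights | Davis 
Empty Rooms     | Young 
The Old House   | Davis 
The Last Train  | Young 


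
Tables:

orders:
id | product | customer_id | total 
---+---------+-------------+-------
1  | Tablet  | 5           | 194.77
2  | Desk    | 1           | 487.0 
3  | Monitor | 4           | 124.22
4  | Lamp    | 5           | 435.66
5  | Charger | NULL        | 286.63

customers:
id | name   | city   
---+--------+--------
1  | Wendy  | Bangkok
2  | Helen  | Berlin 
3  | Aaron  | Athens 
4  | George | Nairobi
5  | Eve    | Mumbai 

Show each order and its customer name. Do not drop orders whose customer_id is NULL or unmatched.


LEFT JOIN keeps every row from orders (the left table); where customer_id has no match in customers, the customer columns become NULL. Walk through each order:
  - order 1 (Tablet): customer_id=5 -> matches Eve
  - order 2 (Desk): customer_id=1 -> matches Wendy
  - order 3 (Monitor): customer_id=4 -> matches George
  - order 4 (Lamp): customer_id=5 -> matches Eve
  - order 5 (Charger): customer_id=NULL, no match -> kept with NULL
All 5 rows appear; 1 has NULL customer.

SQL:
SELECT a.product, b.name AS customer
FROM orders a
LEFT JOIN customers b ON a.customer_id = b.id

Result:
product | customer
--------+---------
Tablet  | Eve     
Desk    | Wendy   
Monitor | George  
Lamp    | Eve     
Charger | NULL    
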